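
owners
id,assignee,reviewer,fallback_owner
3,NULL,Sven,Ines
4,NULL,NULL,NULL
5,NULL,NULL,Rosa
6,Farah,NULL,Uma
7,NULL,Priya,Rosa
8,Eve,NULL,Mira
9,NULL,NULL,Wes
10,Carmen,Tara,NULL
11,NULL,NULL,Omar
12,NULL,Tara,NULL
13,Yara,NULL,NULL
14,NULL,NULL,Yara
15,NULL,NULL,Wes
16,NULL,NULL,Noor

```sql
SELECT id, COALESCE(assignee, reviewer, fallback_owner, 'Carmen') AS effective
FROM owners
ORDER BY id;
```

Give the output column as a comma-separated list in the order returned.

Sven, Carmen, Rosa, Farah, Priya, Eve, Wes, Carmen, Omar, Tara, Yara, Yara, Wes, Noor

id=3: assignee=NULL, reviewer=Sven → Sven
id=4: assignee=NULL, reviewer=NULL, fallback_owner=NULL, → literal Carmen → Carmen
id=5: assignee=NULL, reviewer=NULL, fallback_owner=Rosa → Rosa
id=6: assignee=Farah → Farah
id=7: assignee=NULL, reviewer=Priya → Priya
id=8: assignee=Eve → Eve
id=9: assignee=NULL, reviewer=NULL, fallback_owner=Wes → Wes
id=10: assignee=Carmen → Carmen
id=11: assignee=NULL, reviewer=NULL, fallback_owner=Omar → Omar
id=12: assignee=NULL, reviewer=Tara → Tara
id=13: assignee=Yara → Yara
id=14: assignee=NULL, reviewer=NULL, fallback_owner=Yara → Yara
id=15: assignee=NULL, reviewer=NULL, fallback_owner=Wes → Wes
id=16: assignee=NULL, reviewer=NULL, fallback_owner=Noor → Noor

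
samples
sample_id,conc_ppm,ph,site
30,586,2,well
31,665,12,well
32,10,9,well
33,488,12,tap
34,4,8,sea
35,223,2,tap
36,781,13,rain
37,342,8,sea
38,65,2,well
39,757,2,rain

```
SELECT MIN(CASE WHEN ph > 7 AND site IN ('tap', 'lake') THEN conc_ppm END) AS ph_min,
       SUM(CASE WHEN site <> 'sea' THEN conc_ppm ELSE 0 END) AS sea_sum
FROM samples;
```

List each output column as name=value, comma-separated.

[ph_min: ph > 7 AND site IN ('tap', 'lake')]
sample_id=30: ✗
sample_id=31: ✗
sample_id=32: ✗
sample_id=33: ✓ → 488
sample_id=34: ✗
sample_id=35: ✗
sample_id=36: ✗
sample_id=37: ✗
sample_id=38: ✗
sample_id=39: ✗
ph_min = MIN(488) = 488
—
[sea_sum: site <> 'sea']
sample_id=30: ✓ → 586
sample_id=31: ✓ → 665
sample_id=32: ✓ → 10
sample_id=33: ✓ → 488
sample_id=34: ✗
sample_id=35: ✓ → 223
sample_id=36: ✓ → 781
sample_id=37: ✗
sample_id=38: ✓ → 65
sample_id=39: ✓ → 757
sea_sum = 586 + 665 + 10 + 488 + 223 + 781 + 65 + 757 = 3575

ph_min=488, sea_sum=3575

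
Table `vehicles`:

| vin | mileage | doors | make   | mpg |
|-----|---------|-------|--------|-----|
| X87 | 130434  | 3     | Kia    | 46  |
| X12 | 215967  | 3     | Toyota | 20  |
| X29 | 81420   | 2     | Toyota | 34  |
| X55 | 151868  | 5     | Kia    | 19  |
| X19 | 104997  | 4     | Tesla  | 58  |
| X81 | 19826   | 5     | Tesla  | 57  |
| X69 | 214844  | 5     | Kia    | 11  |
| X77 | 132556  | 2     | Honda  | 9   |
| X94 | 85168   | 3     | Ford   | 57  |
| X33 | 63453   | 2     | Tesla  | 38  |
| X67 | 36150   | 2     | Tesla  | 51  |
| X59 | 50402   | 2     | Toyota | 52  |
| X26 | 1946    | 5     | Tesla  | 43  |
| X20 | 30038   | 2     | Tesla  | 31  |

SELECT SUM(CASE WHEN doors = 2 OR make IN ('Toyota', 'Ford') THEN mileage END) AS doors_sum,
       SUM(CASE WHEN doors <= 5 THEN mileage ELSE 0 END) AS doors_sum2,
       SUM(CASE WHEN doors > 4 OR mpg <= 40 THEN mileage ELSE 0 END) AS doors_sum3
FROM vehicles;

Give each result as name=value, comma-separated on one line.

[doors_sum: doors = 2 OR make IN ('Toyota', 'Ford')]
vin=X87: ✗
vin=X12: ✓ → 215967
vin=X29: ✓ → 81420
vin=X55: ✗
vin=X19: ✗
vin=X81: ✗
vin=X69: ✗
vin=X77: ✓ → 132556
vin=X94: ✓ → 85168
vin=X33: ✓ → 63453
vin=X67: ✓ → 36150
vin=X59: ✓ → 50402
vin=X26: ✗
vin=X20: ✓ → 30038
doors_sum = 215967 + 81420 + 132556 + 85168 + 63453 + 36150 + 50402 + 30038 = 695154
—
[doors_sum2: doors <= 5]
vin=X87: ✓ → 130434
vin=X12: ✓ → 215967
vin=X29: ✓ → 81420
vin=X55: ✓ → 151868
vin=X19: ✓ → 104997
vin=X81: ✓ → 19826
vin=X69: ✓ → 214844
vin=X77: ✓ → 132556
vin=X94: ✓ → 85168
vin=X33: ✓ → 63453
vin=X67: ✓ → 36150
vin=X59: ✓ → 50402
vin=X26: ✓ → 1946
vin=X20: ✓ → 30038
doors_sum2 = 130434 + 215967 + 81420 + 151868 + 104997 + 19826 + 214844 + 132556 + 85168 + 63453 + 36150 + 50402 + 1946 + 30038 = 1319069
—
[doors_sum3: doors > 4 OR mpg <= 40]
vin=X87: ✗
vin=X12: ✓ → 215967
vin=X29: ✓ → 81420
vin=X55: ✓ → 151868
vin=X19: ✗
vin=X81: ✓ → 19826
vin=X69: ✓ → 214844
vin=X77: ✓ → 132556
vin=X94: ✗
vin=X33: ✓ → 63453
vin=X67: ✗
vin=X59: ✗
vin=X26: ✓ → 1946
vin=X20: ✓ → 30038
doors_sum3 = 215967 + 81420 + 151868 + 19826 + 214844 + 132556 + 63453 + 1946 + 30038 = 911918

doors_sum=695154, doors_sum2=1319069, doors_sum3=911918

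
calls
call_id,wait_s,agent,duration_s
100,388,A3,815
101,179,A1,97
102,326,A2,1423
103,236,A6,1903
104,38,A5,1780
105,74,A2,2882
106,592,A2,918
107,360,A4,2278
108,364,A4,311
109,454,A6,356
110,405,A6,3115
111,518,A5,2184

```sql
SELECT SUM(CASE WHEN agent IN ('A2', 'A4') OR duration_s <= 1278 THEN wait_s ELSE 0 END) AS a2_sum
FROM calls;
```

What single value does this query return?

call_id=100: ✓ → 388
call_id=101: ✓ → 179
call_id=102: ✓ → 326
call_id=103: ✗
call_id=104: ✗
call_id=105: ✓ → 74
call_id=106: ✓ → 592
call_id=107: ✓ → 360
call_id=108: ✓ → 364
call_id=109: ✓ → 454
call_id=110: ✗
call_id=111: ✗
a2_sum = 388 + 179 + 326 + 74 + 592 + 360 + 364 + 454 = 2737

2737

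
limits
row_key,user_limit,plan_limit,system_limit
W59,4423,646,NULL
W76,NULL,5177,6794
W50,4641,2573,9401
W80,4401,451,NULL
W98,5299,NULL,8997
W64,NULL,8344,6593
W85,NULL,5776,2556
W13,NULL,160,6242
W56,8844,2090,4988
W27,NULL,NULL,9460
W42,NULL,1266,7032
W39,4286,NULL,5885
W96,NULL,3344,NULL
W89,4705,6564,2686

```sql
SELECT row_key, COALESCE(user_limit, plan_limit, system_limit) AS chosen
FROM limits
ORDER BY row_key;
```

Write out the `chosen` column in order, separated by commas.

row_key=W13: user_limit=NULL, plan_limit=160 → 160
row_key=W27: user_limit=NULL, plan_limit=NULL, system_limit=9460 → 9460
row_key=W39: user_limit=4286 → 4286
row_key=W42: user_limit=NULL, plan_limit=1266 → 1266
row_key=W50: user_limit=4641 → 4641
row_key=W56: user_limit=8844 → 8844
row_key=W59: user_limit=4423 → 4423
row_key=W64: user_limit=NULL, plan_limit=8344 → 8344
row_key=W76: user_limit=NULL, plan_limit=5177 → 5177
row_key=W80: user_limit=4401 → 4401
row_key=W85: user_limit=NULL, plan_limit=5776 → 5776
row_key=W89: user_limit=4705 → 4705
row_key=W96: user_limit=NULL, plan_limit=3344 → 3344
row_key=W98: user_limit=5299 → 5299

160, 9460, 4286, 1266, 4641, 8844, 4423, 8344, 5177, 4401, 5776, 4705, 3344, 5299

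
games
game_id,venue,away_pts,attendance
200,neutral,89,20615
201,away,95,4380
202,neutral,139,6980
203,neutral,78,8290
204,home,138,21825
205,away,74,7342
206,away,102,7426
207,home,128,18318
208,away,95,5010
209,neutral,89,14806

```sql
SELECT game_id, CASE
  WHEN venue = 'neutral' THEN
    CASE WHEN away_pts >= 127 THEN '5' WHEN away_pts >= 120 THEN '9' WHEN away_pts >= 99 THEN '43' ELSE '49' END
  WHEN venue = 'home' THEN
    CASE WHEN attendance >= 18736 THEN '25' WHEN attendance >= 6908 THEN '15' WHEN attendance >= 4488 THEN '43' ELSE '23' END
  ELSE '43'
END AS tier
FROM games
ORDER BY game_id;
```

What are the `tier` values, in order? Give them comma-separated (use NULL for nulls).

49, 43, 5, 49, 25, 43, 43, 15, 43, 49

game_id=200: venue='neutral' → inner[ELSE] → 49
game_id=201: venue='away' → outer ELSE → 43
game_id=202: venue='neutral' → inner[away_pts >= 127] → 5
game_id=203: venue='neutral' → inner[ELSE] → 49
game_id=204: venue='home' → inner[attendance >= 18736] → 25
game_id=205: venue='away' → outer ELSE → 43
game_id=206: venue='away' → outer ELSE → 43
game_id=207: venue='home' → inner[attendance >= 6908] → 15
game_id=208: venue='away' → outer ELSE → 43
game_id=209: venue='neutral' → inner[ELSE] → 49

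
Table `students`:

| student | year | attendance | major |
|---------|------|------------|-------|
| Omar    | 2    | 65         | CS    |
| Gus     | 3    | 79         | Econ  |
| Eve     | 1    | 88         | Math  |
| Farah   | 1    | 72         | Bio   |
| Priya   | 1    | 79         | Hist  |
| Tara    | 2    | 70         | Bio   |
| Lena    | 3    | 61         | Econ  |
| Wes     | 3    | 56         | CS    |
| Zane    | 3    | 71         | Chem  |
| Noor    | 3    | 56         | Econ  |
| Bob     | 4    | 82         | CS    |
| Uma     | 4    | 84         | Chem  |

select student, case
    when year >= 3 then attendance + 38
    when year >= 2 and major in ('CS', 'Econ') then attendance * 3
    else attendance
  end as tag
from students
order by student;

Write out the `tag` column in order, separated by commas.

student=Bob: year >= 3 → 120
student=Eve: ELSE → 88
student=Farah: ELSE → 72
student=Gus: year >= 3 → 117
student=Lena: year >= 3 → 99
student=Noor: year >= 3 → 94
student=Omar: year >= 2 and major in ('CS', 'Econ') → 195
student=Priya: ELSE → 79
student=Tara: ELSE → 70
student=Uma: year >= 3 → 122
student=Wes: year >= 3 → 94
student=Zane: year >= 3 → 109

120, 88, 72, 117, 99, 94, 195, 79, 70, 122, 94, 109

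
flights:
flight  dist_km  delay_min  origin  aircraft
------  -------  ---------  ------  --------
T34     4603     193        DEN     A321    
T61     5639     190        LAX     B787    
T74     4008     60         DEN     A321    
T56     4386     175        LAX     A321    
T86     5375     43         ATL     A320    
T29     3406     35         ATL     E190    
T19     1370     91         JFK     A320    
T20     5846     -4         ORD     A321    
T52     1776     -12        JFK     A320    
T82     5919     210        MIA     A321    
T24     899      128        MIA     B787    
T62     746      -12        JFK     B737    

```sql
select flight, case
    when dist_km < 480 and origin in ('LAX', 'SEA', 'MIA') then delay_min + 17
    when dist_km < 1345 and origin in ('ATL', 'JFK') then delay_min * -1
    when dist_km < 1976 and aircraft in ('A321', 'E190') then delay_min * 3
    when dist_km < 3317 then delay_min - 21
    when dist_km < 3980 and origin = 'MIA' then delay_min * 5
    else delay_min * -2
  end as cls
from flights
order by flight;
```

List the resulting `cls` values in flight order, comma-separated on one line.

70, 8, 107, -70, -386, -33, -350, -380, 12, -120, -420, -86

flight=T19: dist_km < 3317 → 70
flight=T20: ELSE → 8
flight=T24: dist_km < 3317 → 107
flight=T29: ELSE → -70
flight=T34: ELSE → -386
flight=T52: dist_km < 3317 → -33
flight=T56: ELSE → -350
flight=T61: ELSE → -380
flight=T62: dist_km < 1345 and origin in ('ATL', 'JFK') → 12
flight=T74: ELSE → -120
flight=T82: ELSE → -420
flight=T86: ELSE → -86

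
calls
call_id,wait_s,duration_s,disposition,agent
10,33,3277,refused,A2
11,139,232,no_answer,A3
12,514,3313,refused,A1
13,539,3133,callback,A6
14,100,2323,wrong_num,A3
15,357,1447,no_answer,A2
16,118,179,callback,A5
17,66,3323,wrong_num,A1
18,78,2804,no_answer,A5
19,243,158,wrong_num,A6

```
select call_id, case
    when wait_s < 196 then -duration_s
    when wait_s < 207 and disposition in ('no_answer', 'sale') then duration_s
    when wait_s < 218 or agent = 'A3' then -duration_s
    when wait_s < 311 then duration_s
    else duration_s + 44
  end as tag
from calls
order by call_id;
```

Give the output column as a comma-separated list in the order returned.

-3277, -232, 3357, 3177, -2323, 1491, -179, -3323, -2804, 158

call_id=10: wait_s < 196 → -3277
call_id=11: wait_s < 196 → -232
call_id=12: ELSE → 3357
call_id=13: ELSE → 3177
call_id=14: wait_s < 196 → -2323
call_id=15: ELSE → 1491
call_id=16: wait_s < 196 → -179
call_id=17: wait_s < 196 → -3323
call_id=18: wait_s < 196 → -2804
call_id=19: wait_s < 311 → 158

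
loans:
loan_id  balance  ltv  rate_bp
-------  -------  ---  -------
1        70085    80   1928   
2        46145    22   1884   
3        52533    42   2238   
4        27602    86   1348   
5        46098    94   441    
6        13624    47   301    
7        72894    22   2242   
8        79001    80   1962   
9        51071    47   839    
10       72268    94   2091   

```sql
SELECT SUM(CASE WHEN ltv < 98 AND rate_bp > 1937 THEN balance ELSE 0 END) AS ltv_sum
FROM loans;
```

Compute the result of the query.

loan_id=1: ✗
loan_id=2: ✗
loan_id=3: ✓ → 52533
loan_id=4: ✗
loan_id=5: ✗
loan_id=6: ✗
loan_id=7: ✓ → 72894
loan_id=8: ✓ → 79001
loan_id=9: ✗
loan_id=10: ✓ → 72268
ltv_sum = 52533 + 72894 + 79001 + 72268 = 276696

276696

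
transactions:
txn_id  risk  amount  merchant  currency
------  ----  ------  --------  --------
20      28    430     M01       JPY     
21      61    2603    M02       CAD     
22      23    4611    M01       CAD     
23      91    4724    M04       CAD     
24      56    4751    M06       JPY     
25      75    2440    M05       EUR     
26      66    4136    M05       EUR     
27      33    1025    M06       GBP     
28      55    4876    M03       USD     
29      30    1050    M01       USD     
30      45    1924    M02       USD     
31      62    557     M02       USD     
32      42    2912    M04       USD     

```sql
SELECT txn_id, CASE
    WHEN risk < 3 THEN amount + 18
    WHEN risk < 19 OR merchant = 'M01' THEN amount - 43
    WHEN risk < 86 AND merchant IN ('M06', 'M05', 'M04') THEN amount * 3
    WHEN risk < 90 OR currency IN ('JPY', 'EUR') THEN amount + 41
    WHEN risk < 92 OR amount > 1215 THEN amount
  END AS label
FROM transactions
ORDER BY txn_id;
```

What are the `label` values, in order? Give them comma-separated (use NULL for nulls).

txn_id=20: risk < 19 OR merchant = 'M01' → 387
txn_id=21: risk < 90 OR currency IN ('JPY', 'EUR') → 2644
txn_id=22: risk < 19 OR merchant = 'M01' → 4568
txn_id=23: risk < 92 OR amount > 1215 → 4724
txn_id=24: risk < 86 AND merchant IN ('M06', 'M05', 'M04') → 14253
txn_id=25: risk < 86 AND merchant IN ('M06', 'M05', 'M04') → 7320
txn_id=26: risk < 86 AND merchant IN ('M06', 'M05', 'M04') → 12408
txn_id=27: risk < 86 AND merchant IN ('M06', 'M05', 'M04') → 3075
txn_id=28: risk < 90 OR currency IN ('JPY', 'EUR') → 4917
txn_id=29: risk < 19 OR merchant = 'M01' → 1007
txn_id=30: risk < 90 OR currency IN ('JPY', 'EUR') → 1965
txn_id=31: risk < 90 OR currency IN ('JPY', 'EUR') → 598
txn_id=32: risk < 86 AND merchant IN ('M06', 'M05', 'M04') → 8736

387, 2644, 4568, 4724, 14253, 7320, 12408, 3075, 4917, 1007, 1965, 598, 8736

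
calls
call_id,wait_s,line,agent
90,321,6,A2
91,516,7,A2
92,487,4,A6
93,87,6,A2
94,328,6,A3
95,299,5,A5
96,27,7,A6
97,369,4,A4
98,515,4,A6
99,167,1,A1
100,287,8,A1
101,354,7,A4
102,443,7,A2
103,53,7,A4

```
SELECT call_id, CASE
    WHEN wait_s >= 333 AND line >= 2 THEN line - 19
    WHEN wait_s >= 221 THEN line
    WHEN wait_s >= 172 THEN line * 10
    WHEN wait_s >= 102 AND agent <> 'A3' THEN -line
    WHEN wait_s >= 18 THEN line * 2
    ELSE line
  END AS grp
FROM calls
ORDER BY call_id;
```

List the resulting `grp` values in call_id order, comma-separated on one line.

call_id=90: wait_s >= 221 → 6
call_id=91: wait_s >= 333 AND line >= 2 → -12
call_id=92: wait_s >= 333 AND line >= 2 → -15
call_id=93: wait_s >= 18 → 12
call_id=94: wait_s >= 221 → 6
call_id=95: wait_s >= 221 → 5
call_id=96: wait_s >= 18 → 14
call_id=97: wait_s >= 333 AND line >= 2 → -15
call_id=98: wait_s >= 333 AND line >= 2 → -15
call_id=99: wait_s >= 102 AND agent <> 'A3' → -1
call_id=100: wait_s >= 221 → 8
call_id=101: wait_s >= 333 AND line >= 2 → -12
call_id=102: wait_s >= 333 AND line >= 2 → -12
call_id=103: wait_s >= 18 → 14

6, -12, -15, 12, 6, 5, 14, -15, -15, -1, 8, -12, -12, 14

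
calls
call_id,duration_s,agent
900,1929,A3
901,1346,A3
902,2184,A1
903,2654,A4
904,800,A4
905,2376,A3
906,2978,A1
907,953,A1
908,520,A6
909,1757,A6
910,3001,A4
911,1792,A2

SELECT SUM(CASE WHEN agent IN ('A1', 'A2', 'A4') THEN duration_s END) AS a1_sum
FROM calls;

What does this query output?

14362

call_id=900: ✗
call_id=901: ✗
call_id=902: ✓ → 2184
call_id=903: ✓ → 2654
call_id=904: ✓ → 800
call_id=905: ✗
call_id=906: ✓ → 2978
call_id=907: ✓ → 953
call_id=908: ✗
call_id=909: ✗
call_id=910: ✓ → 3001
call_id=911: ✓ → 1792
a1_sum = 2184 + 2654 + 800 + 2978 + 953 + 3001 + 1792 = 14362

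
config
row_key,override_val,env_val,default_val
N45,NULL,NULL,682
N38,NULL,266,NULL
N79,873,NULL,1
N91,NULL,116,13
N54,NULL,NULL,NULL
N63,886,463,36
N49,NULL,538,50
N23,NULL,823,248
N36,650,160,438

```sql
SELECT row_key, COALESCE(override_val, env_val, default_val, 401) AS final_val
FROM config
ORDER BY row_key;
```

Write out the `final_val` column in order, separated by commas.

823, 650, 266, 682, 538, 401, 886, 873, 116

row_key=N23: override_val=NULL, env_val=823 → 823
row_key=N36: override_val=650 → 650
row_key=N38: override_val=NULL, env_val=266 → 266
row_key=N45: override_val=NULL, env_val=NULL, default_val=682 → 682
row_key=N49: override_val=NULL, env_val=538 → 538
row_key=N54: override_val=NULL, env_val=NULL, default_val=NULL, → literal 401 → 401
row_key=N63: override_val=886 → 886
row_key=N79: override_val=873 → 873
row_key=N91: override_val=NULL, env_val=116 → 116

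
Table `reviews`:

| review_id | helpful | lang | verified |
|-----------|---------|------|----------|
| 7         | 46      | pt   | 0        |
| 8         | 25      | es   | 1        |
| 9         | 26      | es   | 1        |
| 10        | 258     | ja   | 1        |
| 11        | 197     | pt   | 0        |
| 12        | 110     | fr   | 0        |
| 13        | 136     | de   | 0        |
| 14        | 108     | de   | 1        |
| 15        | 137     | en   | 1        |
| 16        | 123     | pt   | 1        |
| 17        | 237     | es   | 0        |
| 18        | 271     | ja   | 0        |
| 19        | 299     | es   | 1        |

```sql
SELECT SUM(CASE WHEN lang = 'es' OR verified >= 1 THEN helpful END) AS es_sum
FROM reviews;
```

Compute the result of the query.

1213

review_id=7: ✗
review_id=8: ✓ → 25
review_id=9: ✓ → 26
review_id=10: ✓ → 258
review_id=11: ✗
review_id=12: ✗
review_id=13: ✗
review_id=14: ✓ → 108
review_id=15: ✓ → 137
review_id=16: ✓ → 123
review_id=17: ✓ → 237
review_id=18: ✗
review_id=19: ✓ → 299
es_sum = 25 + 26 + 258 + 108 + 137 + 123 + 237 + 299 = 1213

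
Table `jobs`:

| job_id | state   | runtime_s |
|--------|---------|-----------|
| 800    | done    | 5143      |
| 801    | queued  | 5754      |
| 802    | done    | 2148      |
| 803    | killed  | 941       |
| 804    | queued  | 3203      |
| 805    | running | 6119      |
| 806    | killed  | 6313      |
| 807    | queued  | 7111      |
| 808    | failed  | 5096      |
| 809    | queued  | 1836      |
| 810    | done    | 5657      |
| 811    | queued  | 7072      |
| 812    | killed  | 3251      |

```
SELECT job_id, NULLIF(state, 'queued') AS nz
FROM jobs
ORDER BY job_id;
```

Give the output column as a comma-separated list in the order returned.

job_id=800: state=done vs queued: differ → done
job_id=801: state=queued vs queued: equal → NULL
job_id=802: state=done vs queued: differ → done
job_id=803: state=killed vs queued: differ → killed
job_id=804: state=queued vs queued: equal → NULL
job_id=805: state=running vs queued: differ → running
job_id=806: state=killed vs queued: differ → killed
job_id=807: state=queued vs queued: equal → NULL
job_id=808: state=failed vs queued: differ → failed
job_id=809: state=queued vs queued: equal → NULL
job_id=810: state=done vs queued: differ → done
job_id=811: state=queued vs queued: equal → NULL
job_id=812: state=killed vs queued: differ → killed

done, NULL, done, killed, NULL, running, killed, NULL, failed, NULL, done, NULL, killed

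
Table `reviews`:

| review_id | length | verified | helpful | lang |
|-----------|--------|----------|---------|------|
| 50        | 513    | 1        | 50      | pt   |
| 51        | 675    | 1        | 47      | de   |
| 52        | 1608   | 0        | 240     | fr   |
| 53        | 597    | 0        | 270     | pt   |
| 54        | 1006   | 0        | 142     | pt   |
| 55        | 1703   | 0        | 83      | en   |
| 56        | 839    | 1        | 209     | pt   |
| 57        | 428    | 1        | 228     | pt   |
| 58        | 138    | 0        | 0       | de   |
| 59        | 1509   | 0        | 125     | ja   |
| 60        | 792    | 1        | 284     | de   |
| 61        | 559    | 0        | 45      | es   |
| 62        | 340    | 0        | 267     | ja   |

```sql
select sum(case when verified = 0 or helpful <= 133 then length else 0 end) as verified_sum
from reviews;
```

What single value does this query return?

review_id=50: ✓ → 513
review_id=51: ✓ → 675
review_id=52: ✓ → 1608
review_id=53: ✓ → 597
review_id=54: ✓ → 1006
review_id=55: ✓ → 1703
review_id=56: ✗
review_id=57: ✗
review_id=58: ✓ → 138
review_id=59: ✓ → 1509
review_id=60: ✗
review_id=61: ✓ → 559
review_id=62: ✓ → 340
verified_sum = 513 + 675 + 1608 + 597 + 1006 + 1703 + 138 + 1509 + 559 + 340 = 8648

8648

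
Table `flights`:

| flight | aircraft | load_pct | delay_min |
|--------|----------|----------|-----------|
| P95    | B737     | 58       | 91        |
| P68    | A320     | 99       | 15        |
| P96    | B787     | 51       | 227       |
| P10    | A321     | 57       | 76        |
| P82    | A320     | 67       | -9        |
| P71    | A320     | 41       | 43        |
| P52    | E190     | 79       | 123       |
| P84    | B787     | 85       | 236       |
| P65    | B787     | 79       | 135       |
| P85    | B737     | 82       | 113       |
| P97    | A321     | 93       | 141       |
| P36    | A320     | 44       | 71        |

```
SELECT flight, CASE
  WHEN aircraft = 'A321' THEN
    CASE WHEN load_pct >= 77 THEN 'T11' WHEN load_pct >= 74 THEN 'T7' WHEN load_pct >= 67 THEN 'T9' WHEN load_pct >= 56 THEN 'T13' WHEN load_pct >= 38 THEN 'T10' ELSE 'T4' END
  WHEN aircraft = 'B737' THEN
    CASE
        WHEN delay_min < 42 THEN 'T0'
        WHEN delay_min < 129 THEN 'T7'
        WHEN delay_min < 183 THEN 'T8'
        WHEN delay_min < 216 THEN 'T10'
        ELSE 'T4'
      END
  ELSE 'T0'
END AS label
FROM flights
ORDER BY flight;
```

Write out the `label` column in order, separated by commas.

T13, T0, T0, T0, T0, T0, T0, T0, T7, T7, T0, T11

flight=P10: aircraft='A321' → inner[load_pct >= 56] → T13
flight=P36: aircraft='A320' → outer ELSE → T0
flight=P52: aircraft='E190' → outer ELSE → T0
flight=P65: aircraft='B787' → outer ELSE → T0
flight=P68: aircraft='A320' → outer ELSE → T0
flight=P71: aircraft='A320' → outer ELSE → T0
flight=P82: aircraft='A320' → outer ELSE → T0
flight=P84: aircraft='B787' → outer ELSE → T0
flight=P85: aircraft='B737' → inner[delay_min < 129] → T7
flight=P95: aircraft='B737' → inner[delay_min < 129] → T7
flight=P96: aircraft='B787' → outer ELSE → T0
flight=P97: aircraft='A321' → inner[load_pct >= 77] → T11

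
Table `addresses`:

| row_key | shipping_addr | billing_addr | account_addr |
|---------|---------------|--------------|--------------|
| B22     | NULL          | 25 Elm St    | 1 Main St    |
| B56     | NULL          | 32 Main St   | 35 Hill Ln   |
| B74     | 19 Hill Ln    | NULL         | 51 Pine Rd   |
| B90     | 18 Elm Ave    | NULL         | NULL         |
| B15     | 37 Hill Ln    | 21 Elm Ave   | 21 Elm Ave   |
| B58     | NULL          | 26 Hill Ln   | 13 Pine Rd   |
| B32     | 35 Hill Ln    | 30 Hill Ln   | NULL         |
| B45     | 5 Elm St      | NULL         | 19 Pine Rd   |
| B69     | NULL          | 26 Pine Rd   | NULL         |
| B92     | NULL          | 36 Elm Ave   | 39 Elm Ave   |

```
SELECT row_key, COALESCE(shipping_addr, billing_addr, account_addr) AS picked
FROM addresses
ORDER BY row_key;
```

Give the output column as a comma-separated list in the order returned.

row_key=B15: shipping_addr=37 Hill Ln → 37 Hill Ln
row_key=B22: shipping_addr=NULL, billing_addr=25 Elm St → 25 Elm St
row_key=B32: shipping_addr=35 Hill Ln → 35 Hill Ln
row_key=B45: shipping_addr=5 Elm St → 5 Elm St
row_key=B56: shipping_addr=NULL, billing_addr=32 Main St → 32 Main St
row_key=B58: shipping_addr=NULL, billing_addr=26 Hill Ln → 26 Hill Ln
row_key=B69: shipping_addr=NULL, billing_addr=26 Pine Rd → 26 Pine Rd
row_key=B74: shipping_addr=19 Hill Ln → 19 Hill Ln
row_key=B90: shipping_addr=18 Elm Ave → 18 Elm Ave
row_key=B92: shipping_addr=NULL, billing_addr=36 Elm Ave → 36 Elm Ave

37 Hill Ln, 25 Elm St, 35 Hill Ln, 5 Elm St, 32 Main St, 26 Hill Ln, 26 Pine Rd, 19 Hill Ln, 18 Elm Ave, 36 Elm Ave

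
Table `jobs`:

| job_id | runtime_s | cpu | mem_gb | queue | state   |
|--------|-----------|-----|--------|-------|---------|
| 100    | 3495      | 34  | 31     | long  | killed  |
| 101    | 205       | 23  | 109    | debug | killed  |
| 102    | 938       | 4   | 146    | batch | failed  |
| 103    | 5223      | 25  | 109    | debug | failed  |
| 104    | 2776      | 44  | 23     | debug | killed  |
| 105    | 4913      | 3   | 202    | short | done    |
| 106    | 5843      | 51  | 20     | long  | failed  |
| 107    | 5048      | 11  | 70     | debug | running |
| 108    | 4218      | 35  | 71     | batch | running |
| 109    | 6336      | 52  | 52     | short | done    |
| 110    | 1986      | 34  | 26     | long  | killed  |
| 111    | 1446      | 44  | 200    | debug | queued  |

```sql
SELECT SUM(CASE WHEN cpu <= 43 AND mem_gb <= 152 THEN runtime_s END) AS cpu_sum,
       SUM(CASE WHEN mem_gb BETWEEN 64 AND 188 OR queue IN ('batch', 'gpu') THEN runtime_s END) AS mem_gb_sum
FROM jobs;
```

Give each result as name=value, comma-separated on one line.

[cpu_sum: cpu <= 43 AND mem_gb <= 152]
job_id=100: ✓ → 3495
job_id=101: ✓ → 205
job_id=102: ✓ → 938
job_id=103: ✓ → 5223
job_id=104: ✗
job_id=105: ✗
job_id=106: ✗
job_id=107: ✓ → 5048
job_id=108: ✓ → 4218
job_id=109: ✗
job_id=110: ✓ → 1986
job_id=111: ✗
cpu_sum = 3495 + 205 + 938 + 5223 + 5048 + 4218 + 1986 = 21113
—
[mem_gb_sum: mem_gb BETWEEN 64 AND 188 OR queue IN ('batch', 'gpu')]
job_id=100: ✗
job_id=101: ✓ → 205
job_id=102: ✓ → 938
job_id=103: ✓ → 5223
job_id=104: ✗
job_id=105: ✗
job_id=106: ✗
job_id=107: ✓ → 5048
job_id=108: ✓ → 4218
job_id=109: ✗
job_id=110: ✗
job_id=111: ✗
mem_gb_sum = 205 + 938 + 5223 + 5048 + 4218 = 15632

cpu_sum=21113, mem_gb_sum=15632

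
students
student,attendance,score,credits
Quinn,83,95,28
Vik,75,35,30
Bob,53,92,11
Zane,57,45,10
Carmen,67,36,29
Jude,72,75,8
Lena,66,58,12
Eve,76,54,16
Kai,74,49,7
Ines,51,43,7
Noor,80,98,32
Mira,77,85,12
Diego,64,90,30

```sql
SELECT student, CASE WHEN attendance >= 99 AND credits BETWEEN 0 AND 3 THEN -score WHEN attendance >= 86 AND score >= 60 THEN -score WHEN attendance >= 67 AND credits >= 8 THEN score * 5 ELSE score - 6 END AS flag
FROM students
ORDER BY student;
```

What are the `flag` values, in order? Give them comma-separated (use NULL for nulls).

student=Bob: ELSE → 86
student=Carmen: attendance >= 67 AND credits >= 8 → 180
student=Diego: ELSE → 84
student=Eve: attendance >= 67 AND credits >= 8 → 270
student=Ines: ELSE → 37
student=Jude: attendance >= 67 AND credits >= 8 → 375
student=Kai: ELSE → 43
student=Lena: ELSE → 52
student=Mira: attendance >= 67 AND credits >= 8 → 425
student=Noor: attendance >= 67 AND credits >= 8 → 490
student=Quinn: attendance >= 67 AND credits >= 8 → 475
student=Vik: attendance >= 67 AND credits >= 8 → 175
student=Zane: ELSE → 39

86, 180, 84, 270, 37, 375, 43, 52, 425, 490, 475, 175, 39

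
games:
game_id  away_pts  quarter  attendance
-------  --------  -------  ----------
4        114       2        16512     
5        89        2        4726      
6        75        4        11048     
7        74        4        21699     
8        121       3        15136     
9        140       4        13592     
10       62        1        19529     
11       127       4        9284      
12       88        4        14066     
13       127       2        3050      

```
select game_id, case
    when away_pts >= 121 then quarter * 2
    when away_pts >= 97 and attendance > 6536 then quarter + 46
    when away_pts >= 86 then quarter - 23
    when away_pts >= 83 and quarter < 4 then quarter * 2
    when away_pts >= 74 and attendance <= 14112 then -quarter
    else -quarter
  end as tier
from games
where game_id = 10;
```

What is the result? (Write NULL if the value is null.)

game_id = 10: away_pts=62, quarter=1, attendance=19529.
away_pts >= 121 → false
away_pts >= 97 and attendance > 6536 → false
away_pts >= 86 → false
away_pts >= 83 and quarter < 4 → false
away_pts >= 74 and attendance <= 14112 → false
No prior WHEN matched → ELSE → -1

-1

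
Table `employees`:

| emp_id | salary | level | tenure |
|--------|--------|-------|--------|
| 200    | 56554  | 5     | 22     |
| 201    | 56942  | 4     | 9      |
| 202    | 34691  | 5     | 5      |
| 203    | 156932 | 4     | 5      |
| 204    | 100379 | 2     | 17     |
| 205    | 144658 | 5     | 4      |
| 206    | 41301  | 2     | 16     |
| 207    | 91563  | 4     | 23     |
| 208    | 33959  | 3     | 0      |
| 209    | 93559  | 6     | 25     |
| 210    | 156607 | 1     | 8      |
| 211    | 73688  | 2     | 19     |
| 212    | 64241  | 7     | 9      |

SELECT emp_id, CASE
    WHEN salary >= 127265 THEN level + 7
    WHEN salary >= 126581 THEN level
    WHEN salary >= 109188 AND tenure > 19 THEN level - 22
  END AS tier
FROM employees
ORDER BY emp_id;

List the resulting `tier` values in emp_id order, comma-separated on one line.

emp_id=200: (no match → NULL) → NULL
emp_id=201: (no match → NULL) → NULL
emp_id=202: (no match → NULL) → NULL
emp_id=203: salary >= 127265 → 11
emp_id=204: (no match → NULL) → NULL
emp_id=205: salary >= 127265 → 12
emp_id=206: (no match → NULL) → NULL
emp_id=207: (no match → NULL) → NULL
emp_id=208: (no match → NULL) → NULL
emp_id=209: (no match → NULL) → NULL
emp_id=210: salary >= 127265 → 8
emp_id=211: (no match → NULL) → NULL
emp_id=212: (no match → NULL) → NULL

NULL, NULL, NULL, 11, NULL, 12, NULL, NULL, NULL, NULL, 8, NULL, NULL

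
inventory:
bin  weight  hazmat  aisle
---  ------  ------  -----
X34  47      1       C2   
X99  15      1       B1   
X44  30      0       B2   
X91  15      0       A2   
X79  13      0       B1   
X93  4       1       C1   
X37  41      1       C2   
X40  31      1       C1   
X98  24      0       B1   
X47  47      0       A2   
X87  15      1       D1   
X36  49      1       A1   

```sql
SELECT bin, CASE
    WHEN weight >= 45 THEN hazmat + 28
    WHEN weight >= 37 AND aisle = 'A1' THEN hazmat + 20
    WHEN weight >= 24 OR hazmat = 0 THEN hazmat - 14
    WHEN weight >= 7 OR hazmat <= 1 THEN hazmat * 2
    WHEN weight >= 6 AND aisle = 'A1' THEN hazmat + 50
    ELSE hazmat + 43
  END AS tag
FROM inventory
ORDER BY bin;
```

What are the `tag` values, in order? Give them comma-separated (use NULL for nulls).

bin=X34: weight >= 45 → 29
bin=X36: weight >= 45 → 29
bin=X37: weight >= 24 OR hazmat = 0 → -13
bin=X40: weight >= 24 OR hazmat = 0 → -13
bin=X44: weight >= 24 OR hazmat = 0 → -14
bin=X47: weight >= 45 → 28
bin=X79: weight >= 24 OR hazmat = 0 → -14
bin=X87: weight >= 7 OR hazmat <= 1 → 2
bin=X91: weight >= 24 OR hazmat = 0 → -14
bin=X93: weight >= 7 OR hazmat <= 1 → 2
bin=X98: weight >= 24 OR hazmat = 0 → -14
bin=X99: weight >= 7 OR hazmat <= 1 → 2

29, 29, -13, -13, -14, 28, -14, 2, -14, 2, -14, 2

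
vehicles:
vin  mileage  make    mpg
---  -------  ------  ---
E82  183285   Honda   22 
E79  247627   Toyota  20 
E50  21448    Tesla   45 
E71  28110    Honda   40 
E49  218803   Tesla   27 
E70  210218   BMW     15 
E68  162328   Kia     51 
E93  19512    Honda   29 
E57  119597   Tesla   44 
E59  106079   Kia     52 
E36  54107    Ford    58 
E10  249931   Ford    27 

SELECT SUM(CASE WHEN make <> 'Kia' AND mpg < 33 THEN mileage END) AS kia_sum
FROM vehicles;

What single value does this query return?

vin=E82: ✓ → 183285
vin=E79: ✓ → 247627
vin=E50: ✗
vin=E71: ✗
vin=E49: ✓ → 218803
vin=E70: ✓ → 210218
vin=E68: ✗
vin=E93: ✓ → 19512
vin=E57: ✗
vin=E59: ✗
vin=E36: ✗
vin=E10: ✓ → 249931
kia_sum = 183285 + 247627 + 218803 + 210218 + 19512 + 249931 = 1129376

1129376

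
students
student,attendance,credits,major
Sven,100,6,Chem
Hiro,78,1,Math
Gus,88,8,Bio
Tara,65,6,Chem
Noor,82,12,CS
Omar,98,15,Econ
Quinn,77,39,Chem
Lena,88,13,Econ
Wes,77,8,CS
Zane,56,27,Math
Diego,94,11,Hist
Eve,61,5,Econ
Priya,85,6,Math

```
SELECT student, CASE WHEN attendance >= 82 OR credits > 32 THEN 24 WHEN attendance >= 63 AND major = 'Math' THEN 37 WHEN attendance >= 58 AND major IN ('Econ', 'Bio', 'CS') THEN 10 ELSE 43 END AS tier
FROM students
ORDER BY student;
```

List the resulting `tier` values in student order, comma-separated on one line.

student=Diego: attendance >= 82 OR credits > 32 → 24
student=Eve: attendance >= 58 AND major IN ('Econ', 'Bio', 'CS') → 10
student=Gus: attendance >= 82 OR credits > 32 → 24
student=Hiro: attendance >= 63 AND major = 'Math' → 37
student=Lena: attendance >= 82 OR credits > 32 → 24
student=Noor: attendance >= 82 OR credits > 32 → 24
student=Omar: attendance >= 82 OR credits > 32 → 24
student=Priya: attendance >= 82 OR credits > 32 → 24
student=Quinn: attendance >= 82 OR credits > 32 → 24
student=Sven: attendance >= 82 OR credits > 32 → 24
student=Tara: ELSE → 43
student=Wes: attendance >= 58 AND major IN ('Econ', 'Bio', 'CS') → 10
student=Zane: ELSE → 43

24, 10, 24, 37, 24, 24, 24, 24, 24, 24, 43, 10, 43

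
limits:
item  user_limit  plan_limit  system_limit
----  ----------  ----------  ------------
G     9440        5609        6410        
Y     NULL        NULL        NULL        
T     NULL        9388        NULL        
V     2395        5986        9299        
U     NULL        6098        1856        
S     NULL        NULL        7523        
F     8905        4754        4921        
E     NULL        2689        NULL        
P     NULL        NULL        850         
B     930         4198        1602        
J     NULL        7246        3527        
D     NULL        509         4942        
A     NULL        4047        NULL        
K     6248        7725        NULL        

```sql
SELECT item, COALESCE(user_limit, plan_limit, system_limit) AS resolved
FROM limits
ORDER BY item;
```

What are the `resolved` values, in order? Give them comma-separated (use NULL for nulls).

4047, 930, 509, 2689, 8905, 9440, 7246, 6248, 850, 7523, 9388, 6098, 2395, NULL

item=A: user_limit=NULL, plan_limit=4047 → 4047
item=B: user_limit=930 → 930
item=D: user_limit=NULL, plan_limit=509 → 509
item=E: user_limit=NULL, plan_limit=2689 → 2689
item=F: user_limit=8905 → 8905
item=G: user_limit=9440 → 9440
item=J: user_limit=NULL, plan_limit=7246 → 7246
item=K: user_limit=6248 → 6248
item=P: user_limit=NULL, plan_limit=NULL, system_limit=850 → 850
item=S: user_limit=NULL, plan_limit=NULL, system_limit=7523 → 7523
item=T: user_limit=NULL, plan_limit=9388 → 9388
item=U: user_limit=NULL, plan_limit=6098 → 6098
item=V: user_limit=2395 → 2395
item=Y: user_limit=NULL, plan_limit=NULL, system_limit=NULL (all NULL) → NULL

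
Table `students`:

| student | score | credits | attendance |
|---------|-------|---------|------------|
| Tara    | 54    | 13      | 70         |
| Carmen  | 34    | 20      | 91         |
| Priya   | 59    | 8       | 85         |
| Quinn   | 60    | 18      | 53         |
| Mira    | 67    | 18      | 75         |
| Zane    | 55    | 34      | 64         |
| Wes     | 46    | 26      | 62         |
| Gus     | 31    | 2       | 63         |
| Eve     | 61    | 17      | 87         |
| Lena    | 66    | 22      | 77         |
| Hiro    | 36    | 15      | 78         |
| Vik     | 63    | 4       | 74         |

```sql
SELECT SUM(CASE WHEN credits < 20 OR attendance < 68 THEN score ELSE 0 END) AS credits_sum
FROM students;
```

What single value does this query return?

student=Tara: ✓ → 54
student=Carmen: ✗
student=Priya: ✓ → 59
student=Quinn: ✓ → 60
student=Mira: ✓ → 67
student=Zane: ✓ → 55
student=Wes: ✓ → 46
student=Gus: ✓ → 31
student=Eve: ✓ → 61
student=Lena: ✗
student=Hiro: ✓ → 36
student=Vik: ✓ → 63
credits_sum = 54 + 59 + 60 + 67 + 55 + 46 + 31 + 61 + 36 + 63 = 532

532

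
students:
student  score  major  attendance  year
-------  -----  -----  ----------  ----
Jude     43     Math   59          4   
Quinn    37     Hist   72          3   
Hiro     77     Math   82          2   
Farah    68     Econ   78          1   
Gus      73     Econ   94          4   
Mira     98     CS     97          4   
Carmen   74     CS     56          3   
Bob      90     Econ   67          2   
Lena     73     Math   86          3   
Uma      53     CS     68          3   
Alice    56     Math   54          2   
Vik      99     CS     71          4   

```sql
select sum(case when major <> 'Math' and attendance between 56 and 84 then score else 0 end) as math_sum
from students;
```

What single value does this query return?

421

student=Jude: ✗
student=Quinn: ✓ → 37
student=Hiro: ✗
student=Farah: ✓ → 68
student=Gus: ✗
student=Mira: ✗
student=Carmen: ✓ → 74
student=Bob: ✓ → 90
student=Lena: ✗
student=Uma: ✓ → 53
student=Alice: ✗
student=Vik: ✓ → 99
math_sum = 37 + 68 + 74 + 90 + 53 + 99 = 421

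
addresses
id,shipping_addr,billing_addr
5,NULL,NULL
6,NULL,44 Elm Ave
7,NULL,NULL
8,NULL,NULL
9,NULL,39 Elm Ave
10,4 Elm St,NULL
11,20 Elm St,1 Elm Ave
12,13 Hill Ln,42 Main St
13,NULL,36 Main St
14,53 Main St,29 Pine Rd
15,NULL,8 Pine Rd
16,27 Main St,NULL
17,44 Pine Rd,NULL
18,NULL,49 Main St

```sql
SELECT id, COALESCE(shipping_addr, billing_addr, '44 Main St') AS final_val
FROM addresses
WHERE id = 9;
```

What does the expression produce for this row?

39 Elm Ave

id = 9: shipping_addr=NULL, billing_addr=39 Elm Ave.
shipping_addr=NULL, billing_addr=39 Elm Ave → 39 Elm Ave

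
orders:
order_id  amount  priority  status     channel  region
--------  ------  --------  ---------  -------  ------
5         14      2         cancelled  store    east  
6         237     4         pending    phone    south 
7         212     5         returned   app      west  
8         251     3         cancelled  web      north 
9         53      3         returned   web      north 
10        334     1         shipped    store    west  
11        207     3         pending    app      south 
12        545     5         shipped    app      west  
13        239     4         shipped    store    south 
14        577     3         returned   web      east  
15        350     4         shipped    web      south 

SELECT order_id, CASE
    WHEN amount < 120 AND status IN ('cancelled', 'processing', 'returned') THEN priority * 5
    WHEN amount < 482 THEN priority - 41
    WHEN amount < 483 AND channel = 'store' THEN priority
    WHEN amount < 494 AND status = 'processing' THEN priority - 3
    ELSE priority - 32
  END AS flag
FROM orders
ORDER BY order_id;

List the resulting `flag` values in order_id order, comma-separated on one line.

order_id=5: amount < 120 AND status IN ('cancelled', 'processing', 'returned') → 10
order_id=6: amount < 482 → -37
order_id=7: amount < 482 → -36
order_id=8: amount < 482 → -38
order_id=9: amount < 120 AND status IN ('cancelled', 'processing', 'returned') → 15
order_id=10: amount < 482 → -40
order_id=11: amount < 482 → -38
order_id=12: ELSE → -27
order_id=13: amount < 482 → -37
order_id=14: ELSE → -29
order_id=15: amount < 482 → -37

10, -37, -36, -38, 15, -40, -38, -27, -37, -29, -37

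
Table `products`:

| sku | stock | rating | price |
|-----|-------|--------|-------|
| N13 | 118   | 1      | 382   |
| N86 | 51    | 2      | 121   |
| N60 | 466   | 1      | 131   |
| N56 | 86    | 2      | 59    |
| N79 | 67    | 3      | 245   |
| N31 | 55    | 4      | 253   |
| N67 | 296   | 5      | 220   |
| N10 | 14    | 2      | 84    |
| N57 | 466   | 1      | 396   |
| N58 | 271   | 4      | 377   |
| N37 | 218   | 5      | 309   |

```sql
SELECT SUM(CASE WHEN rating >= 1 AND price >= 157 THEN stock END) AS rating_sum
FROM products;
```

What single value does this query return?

1491

sku=N13: ✓ → 118
sku=N86: ✗
sku=N60: ✗
sku=N56: ✗
sku=N79: ✓ → 67
sku=N31: ✓ → 55
sku=N67: ✓ → 296
sku=N10: ✗
sku=N57: ✓ → 466
sku=N58: ✓ → 271
sku=N37: ✓ → 218
rating_sum = 118 + 67 + 55 + 296 + 466 + 271 + 218 = 1491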